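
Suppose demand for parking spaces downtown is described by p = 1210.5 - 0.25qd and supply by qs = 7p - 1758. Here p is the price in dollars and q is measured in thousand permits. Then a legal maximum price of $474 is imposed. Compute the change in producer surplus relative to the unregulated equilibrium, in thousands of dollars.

Rearranging demand gives qd = 4842 - 4p. Equilibrium: 4842 - 4p = 7p - 1758, so 6600 = 11p and p* = 600, q* = 2442.
The ceiling of 474 is below the equilibrium price 600, so it binds.
At p = 474: qd = 4842 - 4·474 = 2946 and qs = 7·474 - 1758 = 1560.
Producer surplus without the control is ½ · (600 - 1758/7) · 2442 = 2981682/7.
With the ceiling, producers sell 1560 units at 474, so PS = ½ · (474 - 1758/7) · 1560 = 1216800/7.
Change in producer surplus = 1216800/7 - 2981682/7 = -252126.

-252126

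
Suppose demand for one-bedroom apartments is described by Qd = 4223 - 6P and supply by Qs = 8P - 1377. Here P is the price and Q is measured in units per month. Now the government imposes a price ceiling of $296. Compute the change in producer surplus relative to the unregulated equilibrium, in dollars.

-146328

Setting quantity demanded equal to quantity supplied, 4223 - 6P = 8P - 1377, gives P* = 400 and Q* = 1823.
Because the ceiling (296) lies below the market-clearing price, it is binding.
At P = 296: Qd = 4223 - 6·296 = 2447 and Qs = 8·296 - 1377 = 991.
Producer surplus without the control is ½ · (400 - 172.125) · 1823 = 207708.0625.
With the ceiling, producers sell 991 units at 296, so PS = ½ · (296 - 172.125) · 991 = 61380.0625.
Change in producer surplus = 61380.0625 - 207708.0625 = -146328.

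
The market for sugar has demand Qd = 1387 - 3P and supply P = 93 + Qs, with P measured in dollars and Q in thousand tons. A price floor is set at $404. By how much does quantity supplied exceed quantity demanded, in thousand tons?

136

Rearranging supply gives Qs = P - 93. Without the control the market clears where 1387 - 3P = P - 93, i.e. P* = 370 and Q* = 277.
Since 404 > 370, the floor is binding.
At P = 404: Qd = 1387 - 3·404 = 175 and Qs = 404 - 93 = 311.
Surplus = Qs - Qd = 311 - 175 = 136.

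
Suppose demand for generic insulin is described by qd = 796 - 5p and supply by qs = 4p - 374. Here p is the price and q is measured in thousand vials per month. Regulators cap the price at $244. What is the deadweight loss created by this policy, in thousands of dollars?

0

Without the control the market clears where 796 - 5p = 4p - 374, i.e. p* = 130 and q* = 146.
The ceiling of 244 is above the equilibrium price 130, so it is not binding; the market clears at p* = 130, q* = 146.
Since the control does not bind, no trades are prevented and deadweight loss is zero.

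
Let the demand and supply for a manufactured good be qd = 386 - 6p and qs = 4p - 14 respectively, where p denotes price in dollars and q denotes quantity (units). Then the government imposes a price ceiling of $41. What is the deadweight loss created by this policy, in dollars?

In a free market, 386 - 6p = 4p - 14 gives the equilibrium p* = 40, q* = 146.
The ceiling of 41 is above the equilibrium price 40, so it is not binding; the market clears at p* = 40, q* = 146.
Since the control does not bind, no trades are prevented and deadweight loss is zero.

0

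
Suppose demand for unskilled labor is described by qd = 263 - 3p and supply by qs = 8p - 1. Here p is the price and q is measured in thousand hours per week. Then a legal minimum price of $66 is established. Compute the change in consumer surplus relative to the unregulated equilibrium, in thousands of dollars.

Setting quantity demanded equal to quantity supplied, 263 - 3p = 8p - 1, gives p* = 24 and q* = 191.
Since 66 > 24, the floor is binding.
At p = 66: qd = 263 - 3·66 = 65 and qs = 8·66 - 1 = 527.
Consumer surplus without the control is ½ · (263/3 - 24) · 191 = 36481/6.
With the floor, consumers buy 65 units at 66, so CS = ½ · (263/3 - 66) · 65 = 4225/6.
Change in consumer surplus = 4225/6 - 36481/6 = -5376.

-5376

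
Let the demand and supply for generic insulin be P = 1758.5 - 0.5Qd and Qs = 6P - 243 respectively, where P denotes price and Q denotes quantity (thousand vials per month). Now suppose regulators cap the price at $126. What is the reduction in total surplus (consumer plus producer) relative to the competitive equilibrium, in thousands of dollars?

1420032

Rearranging demand gives Qd = 3517 - 2P. Without the control the market clears where 3517 - 2P = 6P - 243, i.e. P* = 470 and Q* = 2577.
Since 126 < 470, the ceiling is binding.
At P = 126: Qd = 3517 - 2·126 = 3265 and Qs = 6·126 - 243 = 513.
Quantity traded falls to 513. At Q = 513 the demand price is (3517 - 513)/2 = 1502 and the supply price is (243 + 513)/6 = 126.
Deadweight loss = ½ · (1502 - 126) · (2577 - 513) = ½ · 1376 · 2064 = 1420032.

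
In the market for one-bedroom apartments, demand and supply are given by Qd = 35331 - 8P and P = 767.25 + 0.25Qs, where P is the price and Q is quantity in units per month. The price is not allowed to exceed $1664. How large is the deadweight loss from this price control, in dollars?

7077888

Rearranging supply gives Qs = 4P - 3069. Without the control the market clears where 35331 - 8P = 4P - 3069, i.e. P* = 3200 and Q* = 9731.
Since 1664 < 3200, the ceiling is binding.
At P = 1664: Qd = 35331 - 8·1664 = 22019 and Qs = 4·1664 - 3069 = 3587.
Quantity traded falls to 3587. At Q = 3587 the demand price is (35331 - 3587)/8 = 3968 and the supply price is (3069 + 3587)/4 = 1664.
Deadweight loss = ½ · (3968 - 1664) · (9731 - 3587) = ½ · 2304 · 6144 = 7077888.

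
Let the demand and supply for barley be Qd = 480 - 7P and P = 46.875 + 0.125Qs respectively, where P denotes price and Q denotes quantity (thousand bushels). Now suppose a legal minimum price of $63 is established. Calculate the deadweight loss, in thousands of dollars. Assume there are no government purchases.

236.25

Rearranging supply gives Qs = 8P - 375. Without the control the market clears where 480 - 7P = 8P - 375, i.e. P* = 57 and Q* = 81.
The floor of 63 is above the equilibrium price 57, so it binds.
At P = 63: Qd = 480 - 7·63 = 39 and Qs = 8·63 - 375 = 129.
Quantity traded falls to 39. At Q = 39 the demand price is (480 - 39)/7 = 63 and the supply price is (375 + 39)/8 = 51.75.
Deadweight loss = ½ · (63 - 51.75) · (81 - 39) = ½ · 11.25 · 42 = 236.25.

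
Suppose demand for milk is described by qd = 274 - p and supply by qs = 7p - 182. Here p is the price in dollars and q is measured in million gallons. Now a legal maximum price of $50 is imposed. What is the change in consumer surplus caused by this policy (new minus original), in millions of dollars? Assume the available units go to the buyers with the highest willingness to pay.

Without the control the market clears where 274 - p = 7p - 182, i.e. p* = 57 and q* = 217.
Since 50 < 57, the ceiling is binding.
At p = 50: qd = 274 - 50 = 224 and qs = 7·50 - 182 = 168.
Consumer surplus without the control is ½ · (274 - 57) · 217 = 23544.5.
With the ceiling, 168 units are sold at 50 (assume they go to the highest-value buyers). The demand price at q = 168 is 106, so CS = ½ · [(274 - 50) + (106 - 50)] · 168 = 23520.
Change in consumer surplus = 23520 - 23544.5 = -24.5.

-24.5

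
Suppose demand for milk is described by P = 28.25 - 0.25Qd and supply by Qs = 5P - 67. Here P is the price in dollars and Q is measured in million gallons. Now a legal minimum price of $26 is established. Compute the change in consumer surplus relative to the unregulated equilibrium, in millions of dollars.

Rearranging demand gives Qd = 113 - 4P. Equilibrium: 113 - 4P = 5P - 67, so 180 = 9P and P* = 20, Q* = 33.
Since 26 > 20, the floor is binding.
At P = 26: Qd = 113 - 4·26 = 9 and Qs = 5·26 - 67 = 63.
Consumer surplus without the control is ½ · (28.25 - 20) · 33 = 136.125.
With the floor, consumers buy 9 units at 26, so CS = ½ · (28.25 - 26) · 9 = 10.125.
Change in consumer surplus = 10.125 - 136.125 = -126.

-126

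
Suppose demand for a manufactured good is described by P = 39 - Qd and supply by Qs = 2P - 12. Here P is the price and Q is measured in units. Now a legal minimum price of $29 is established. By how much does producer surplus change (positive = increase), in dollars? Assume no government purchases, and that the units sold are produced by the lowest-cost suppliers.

84

Rearranging demand gives Qd = 39 - P. Setting quantity demanded equal to quantity supplied, 39 - P = 2P - 12, gives P* = 17 and Q* = 22.
Since 29 > 17, the floor is binding.
At P = 29: Qd = 39 - 29 = 10 and Qs = 2·29 - 12 = 46.
Producer surplus without the control is ½ · (17 - 6) · 22 = 121.
With the floor, 10 units are sold at 29. The supply price at Q = 10 is 11, so PS = ½ · [(29 - 6) + (29 - 11)] · 10 = 205.
Change in producer surplus = 205 - 121 = 84.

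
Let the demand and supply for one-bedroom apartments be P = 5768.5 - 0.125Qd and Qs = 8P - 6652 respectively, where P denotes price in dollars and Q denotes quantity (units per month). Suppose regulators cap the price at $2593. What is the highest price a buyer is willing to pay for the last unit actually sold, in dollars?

4007

Rearranging demand gives Qd = 46148 - 8P. In a free market, 46148 - 8P = 8P - 6652 gives the equilibrium P* = 3300, Q* = 19748.
Since 2593 < 3300, the ceiling is binding.
At P = 2593: Qd = 46148 - 8·2593 = 25404 and Qs = 8·2593 - 6652 = 14092.
Only 14092 units reach the market. On the demand curve, the marginal buyer's willingness to pay at Q = 14092 is (46148 - 14092)/8 = 4007.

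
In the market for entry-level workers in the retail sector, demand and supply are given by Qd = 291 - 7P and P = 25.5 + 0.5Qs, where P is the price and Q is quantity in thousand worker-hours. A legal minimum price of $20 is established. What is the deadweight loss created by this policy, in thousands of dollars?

0

Rearranging supply gives Qs = 2P - 51. Equilibrium: 291 - 7P = 2P - 51, so 342 = 9P and P* = 38, Q* = 25.
The floor of 20 is below the equilibrium price 38, so it is not binding; the market clears at P* = 38, Q* = 25.
Since the control does not bind, no trades are prevented and deadweight loss is zero.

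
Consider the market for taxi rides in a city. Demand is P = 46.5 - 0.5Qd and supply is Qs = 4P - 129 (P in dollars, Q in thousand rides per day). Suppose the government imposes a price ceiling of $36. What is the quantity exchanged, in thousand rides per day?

Rearranging demand gives Qd = 93 - 2P. In a free market, 93 - 2P = 4P - 129 gives the equilibrium P* = 37, Q* = 19.
The ceiling of 36 is below the equilibrium price 37, so it binds.
At P = 36: Qd = 93 - 2·36 = 21 and Qs = 4·36 - 129 = 15.
The quantity actually transacted is the short side, supply: 15.

15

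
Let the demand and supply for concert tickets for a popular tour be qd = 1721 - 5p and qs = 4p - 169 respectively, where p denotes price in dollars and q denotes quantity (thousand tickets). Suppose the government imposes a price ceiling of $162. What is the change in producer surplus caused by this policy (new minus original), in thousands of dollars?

In a free market, 1721 - 5p = 4p - 169 gives the equilibrium p* = 210, q* = 671.
Since 162 < 210, the ceiling is binding.
At p = 162: qd = 1721 - 5·162 = 911 and qs = 4·162 - 169 = 479.
Producer surplus without the control is ½ · (210 - 42.25) · 671 = 56280.125.
With the ceiling, producers sell 479 units at 162, so PS = ½ · (162 - 42.25) · 479 = 28680.125.
Change in producer surplus = 28680.125 - 56280.125 = -27600.

-27600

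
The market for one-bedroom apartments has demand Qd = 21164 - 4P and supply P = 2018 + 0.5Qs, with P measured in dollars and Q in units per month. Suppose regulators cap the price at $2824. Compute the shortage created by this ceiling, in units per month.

Rearranging supply gives Qs = 2P - 4036. In a free market, 21164 - 4P = 2P - 4036 gives the equilibrium P* = 4200, Q* = 4364.
Since 2824 < 4200, the ceiling is binding.
At P = 2824: Qd = 21164 - 4·2824 = 9868 and Qs = 2·2824 - 4036 = 1612.
Shortage = Qd - Qs = 9868 - 1612 = 8256.

8256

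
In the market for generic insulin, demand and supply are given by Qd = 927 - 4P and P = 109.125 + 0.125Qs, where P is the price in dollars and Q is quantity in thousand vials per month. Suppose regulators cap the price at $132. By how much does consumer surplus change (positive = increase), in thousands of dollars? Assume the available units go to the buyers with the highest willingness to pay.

Rearranging supply gives Qs = 8P - 873. Setting quantity demanded equal to quantity supplied, 927 - 4P = 8P - 873, gives P* = 150 and Q* = 327.
Because the ceiling (132) lies below the market-clearing price, it is binding.
At P = 132: Qd = 927 - 4·132 = 399 and Qs = 8·132 - 873 = 183.
Consumer surplus without the control is ½ · (231.75 - 150) · 327 = 13366.125.
With the ceiling, 183 units are sold at 132 (assume they go to the highest-value buyers). The demand price at Q = 183 is 186, so CS = ½ · [(231.75 - 132) + (186 - 132)] · 183 = 14068.125.
Change in consumer surplus = 14068.125 - 13366.125 = 702.

702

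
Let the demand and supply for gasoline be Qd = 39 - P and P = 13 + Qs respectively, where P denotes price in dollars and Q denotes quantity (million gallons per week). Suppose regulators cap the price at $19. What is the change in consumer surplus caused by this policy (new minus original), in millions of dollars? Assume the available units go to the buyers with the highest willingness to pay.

Rearranging supply gives Qs = P - 13. Without the control the market clears where 39 - P = P - 13, i.e. P* = 26 and Q* = 13.
The ceiling of 19 is below the equilibrium price 26, so it binds.
At P = 19: Qd = 39 - 19 = 20 and Qs = 19 - 13 = 6.
Consumer surplus without the control is ½ · (39 - 26) · 13 = 84.5.
With the ceiling, 6 units are sold at 19 (assume they go to the highest-value buyers). The demand price at Q = 6 is 33, so CS = ½ · [(39 - 19) + (33 - 19)] · 6 = 102.
Change in consumer surplus = 102 - 84.5 = 17.5.

17.5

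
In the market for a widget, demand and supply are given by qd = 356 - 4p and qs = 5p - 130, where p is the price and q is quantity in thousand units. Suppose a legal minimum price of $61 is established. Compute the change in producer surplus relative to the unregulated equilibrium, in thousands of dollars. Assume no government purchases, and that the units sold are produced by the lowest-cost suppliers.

In a free market, 356 - 4p = 5p - 130 gives the equilibrium p* = 54, q* = 140.
Since 61 > 54, the floor is binding.
At p = 61: qd = 356 - 4·61 = 112 and qs = 5·61 - 130 = 175.
Producer surplus without the control is ½ · (54 - 26) · 140 = 1960.
With the floor, 112 units are sold at 61. The supply price at q = 112 is 48.4, so PS = ½ · [(61 - 26) + (61 - 48.4)] · 112 = 2665.6.
Change in producer surplus = 2665.6 - 1960 = 705.6.

705.6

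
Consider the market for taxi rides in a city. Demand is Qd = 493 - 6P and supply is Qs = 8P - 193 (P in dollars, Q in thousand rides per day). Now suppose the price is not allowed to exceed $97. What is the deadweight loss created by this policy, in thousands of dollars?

Equilibrium: 493 - 6P = 8P - 193, so 686 = 14P and P* = 49, Q* = 199.
Since 97 is above P* = 49, the ceiling does not bind and the free-market outcome prevails.
Since the control does not bind, no trades are prevented and deadweight loss is zero.

0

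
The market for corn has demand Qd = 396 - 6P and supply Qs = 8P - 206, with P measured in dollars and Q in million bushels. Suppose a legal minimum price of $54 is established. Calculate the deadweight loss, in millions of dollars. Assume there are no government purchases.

Equilibrium: 396 - 6P = 8P - 206, so 602 = 14P and P* = 43, Q* = 138.
The floor of 54 is above the equilibrium price 43, so it binds.
At P = 54: Qd = 396 - 6·54 = 72 and Qs = 8·54 - 206 = 226.
Quantity traded falls to 72. At Q = 72 the demand price is (396 - 72)/6 = 54 and the supply price is (206 + 72)/8 = 34.75.
Deadweight loss = ½ · (54 - 34.75) · (138 - 72) = ½ · 19.25 · 66 = 635.25.

635.25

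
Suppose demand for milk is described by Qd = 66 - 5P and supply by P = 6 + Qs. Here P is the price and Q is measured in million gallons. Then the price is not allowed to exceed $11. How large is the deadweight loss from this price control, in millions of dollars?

0.6

Rearranging supply gives Qs = P - 6. In a free market, 66 - 5P = P - 6 gives the equilibrium P* = 12, Q* = 6.
Since 11 < 12, the ceiling is binding.
At P = 11: Qd = 66 - 5·11 = 11 and Qs = 11 - 6 = 5.
Quantity traded falls to 5. At Q = 5 the demand price is (66 - 5)/5 = 12.2 and the supply price is 6 + 5 = 11.
Deadweight loss = ½ · (12.2 - 11) · (6 - 5) = ½ · 1.2 · 1 = 0.6.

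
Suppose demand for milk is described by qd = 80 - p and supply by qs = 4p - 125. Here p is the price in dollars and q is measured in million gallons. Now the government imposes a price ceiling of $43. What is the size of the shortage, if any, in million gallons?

Equilibrium: 80 - p = 4p - 125, so 205 = 5p and p* = 41, q* = 39.
Since 43 is above p* = 41, the ceiling does not bind and the free-market outcome prevails.
Since the control does not bind, there is no shortage.

0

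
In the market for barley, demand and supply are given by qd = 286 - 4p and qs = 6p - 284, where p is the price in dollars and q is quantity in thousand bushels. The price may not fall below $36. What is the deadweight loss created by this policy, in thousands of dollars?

Setting quantity demanded equal to quantity supplied, 286 - 4p = 6p - 284, gives p* = 57 and q* = 58.
The floor of 36 is below the equilibrium price 57, so it is not binding; the market clears at p* = 57, q* = 58.
Since the control does not bind, no trades are prevented and deadweight loss is zero.

0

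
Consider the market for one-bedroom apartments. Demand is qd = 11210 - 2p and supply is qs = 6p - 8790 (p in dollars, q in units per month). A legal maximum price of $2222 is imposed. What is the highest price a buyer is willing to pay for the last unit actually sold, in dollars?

3334

Without the control the market clears where 11210 - 2p = 6p - 8790, i.e. p* = 2500 and q* = 6210.
The ceiling of 2222 is below the equilibrium price 2500, so it binds.
At p = 2222: qd = 11210 - 2·2222 = 6766 and qs = 6·2222 - 8790 = 4542.
Only 4542 units reach the market. On the demand curve, the marginal buyer's willingness to pay at q = 4542 is (11210 - 4542)/2 = 3334.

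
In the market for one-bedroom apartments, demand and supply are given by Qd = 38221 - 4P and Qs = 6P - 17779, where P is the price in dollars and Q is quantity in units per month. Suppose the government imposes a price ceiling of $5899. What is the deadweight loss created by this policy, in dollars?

Setting quantity demanded equal to quantity supplied, 38221 - 4P = 6P - 17779, gives P* = 5600 and Q* = 15821.
Since 5899 is above P* = 5600, the ceiling does not bind and the free-market outcome prevails.
Since the control does not bind, no trades are prevented and deadweight loss is zero.

0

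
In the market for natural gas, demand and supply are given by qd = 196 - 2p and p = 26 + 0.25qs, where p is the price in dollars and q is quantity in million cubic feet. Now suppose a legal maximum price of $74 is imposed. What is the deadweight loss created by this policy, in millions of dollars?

0

Rearranging supply gives qs = 4p - 104. Setting quantity demanded equal to quantity supplied, 196 - 2p = 4p - 104, gives p* = 50 and q* = 96.
The ceiling of 74 is above the equilibrium price 50, so it is not binding; the market clears at p* = 50, q* = 96.
Since the control does not bind, no trades are prevented and deadweight loss is zero.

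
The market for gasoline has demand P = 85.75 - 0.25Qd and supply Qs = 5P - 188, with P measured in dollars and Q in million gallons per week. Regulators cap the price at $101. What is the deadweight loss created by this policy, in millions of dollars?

Rearranging demand gives Qd = 343 - 4P. In a free market, 343 - 4P = 5P - 188 gives the equilibrium P* = 59, Q* = 107.
Since 101 is above P* = 59, the ceiling does not bind and the free-market outcome prevails.
Since the control does not bind, no trades are prevented and deadweight loss is zero.

0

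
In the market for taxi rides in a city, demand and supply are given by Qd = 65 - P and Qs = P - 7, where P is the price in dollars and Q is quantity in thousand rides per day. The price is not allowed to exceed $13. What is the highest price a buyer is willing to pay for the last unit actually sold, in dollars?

59

In a free market, 65 - P = P - 7 gives the equilibrium P* = 36, Q* = 29.
Because the ceiling (13) lies below the market-clearing price, it is binding.
At P = 13: Qd = 65 - 13 = 52 and Qs = 13 - 7 = 6.
Only 6 units reach the market. On the demand curve, the marginal buyer's willingness to pay at Q = 6 is (65 - 6) = 59.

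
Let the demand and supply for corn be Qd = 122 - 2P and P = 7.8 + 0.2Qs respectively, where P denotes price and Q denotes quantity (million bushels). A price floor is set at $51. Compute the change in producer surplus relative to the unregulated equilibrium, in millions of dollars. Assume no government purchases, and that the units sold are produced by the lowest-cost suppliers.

246.4

Rearranging supply gives Qs = 5P - 39. Setting quantity demanded equal to quantity supplied, 122 - 2P = 5P - 39, gives P* = 23 and Q* = 76.
Because the floor (51) lies above the market-clearing price, it is binding.
At P = 51: Qd = 122 - 2·51 = 20 and Qs = 5·51 - 39 = 216.
Producer surplus without the control is ½ · (23 - 7.8) · 76 = 577.6.
With the floor, 20 units are sold at 51. The supply price at Q = 20 is 11.8, so PS = ½ · [(51 - 7.8) + (51 - 11.8)] · 20 = 824.
Change in producer surplus = 824 - 577.6 = 246.4.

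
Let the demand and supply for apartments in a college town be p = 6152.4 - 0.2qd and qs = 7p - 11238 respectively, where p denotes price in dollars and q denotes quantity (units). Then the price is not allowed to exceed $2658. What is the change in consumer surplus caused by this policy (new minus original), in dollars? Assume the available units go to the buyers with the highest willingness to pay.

2729932.4

Rearranging demand gives qd = 30762 - 5p. In a free market, 30762 - 5p = 7p - 11238 gives the equilibrium p* = 3500, q* = 13262.
The ceiling of 2658 is below the equilibrium price 3500, so it binds.
At p = 2658: qd = 30762 - 5·2658 = 17472 and qs = 7·2658 - 11238 = 7368.
Consumer surplus without the control is ½ · (6152.4 - 3500) · 13262 = 17588064.4.
With the ceiling, 7368 units are sold at 2658 (assume they go to the highest-value buyers). The demand price at q = 7368 is 4678.8, so CS = ½ · [(6152.4 - 2658) + (4678.8 - 2658)] · 7368 = 20317996.8.
Change in consumer surplus = 20317996.8 - 17588064.4 = 2729932.4.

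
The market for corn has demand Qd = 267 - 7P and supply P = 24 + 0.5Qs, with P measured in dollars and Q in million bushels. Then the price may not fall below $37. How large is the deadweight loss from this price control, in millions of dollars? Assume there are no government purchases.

Rearranging supply gives Qs = 2P - 48. Setting quantity demanded equal to quantity supplied, 267 - 7P = 2P - 48, gives P* = 35 and Q* = 22.
The floor of 37 is above the equilibrium price 35, so it binds.
At P = 37: Qd = 267 - 7·37 = 8 and Qs = 2·37 - 48 = 26.
Quantity traded falls to 8. At Q = 8 the demand price is (267 - 8)/7 = 37 and the supply price is (48 + 8)/2 = 28.
Deadweight loss = ½ · (37 - 28) · (22 - 8) = ½ · 9 · 14 = 63.

63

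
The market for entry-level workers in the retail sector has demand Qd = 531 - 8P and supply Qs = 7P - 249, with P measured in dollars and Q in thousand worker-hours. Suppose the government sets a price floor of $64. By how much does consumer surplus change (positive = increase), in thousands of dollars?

Setting quantity demanded equal to quantity supplied, 531 - 8P = 7P - 249, gives P* = 52 and Q* = 115.
Because the floor (64) lies above the market-clearing price, it is binding.
At P = 64: Qd = 531 - 8·64 = 19 and Qs = 7·64 - 249 = 199.
Consumer surplus without the control is ½ · (66.375 - 52) · 115 = 826.5625.
With the floor, consumers buy 19 units at 64, so CS = ½ · (66.375 - 64) · 19 = 22.5625.
Change in consumer surplus = 22.5625 - 826.5625 = -804.

-804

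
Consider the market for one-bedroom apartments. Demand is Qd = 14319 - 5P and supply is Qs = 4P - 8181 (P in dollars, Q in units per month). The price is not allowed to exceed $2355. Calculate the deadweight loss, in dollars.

Without the control the market clears where 14319 - 5P = 4P - 8181, i.e. P* = 2500 and Q* = 1819.
The ceiling of 2355 is below the equilibrium price 2500, so it binds.
At P = 2355: Qd = 14319 - 5·2355 = 2544 and Qs = 4·2355 - 8181 = 1239.
Quantity traded falls to 1239. At Q = 1239 the demand price is (14319 - 1239)/5 = 2616 and the supply price is (8181 + 1239)/4 = 2355.
Deadweight loss = ½ · (2616 - 2355) · (1819 - 1239) = ½ · 261 · 580 = 75690.

75690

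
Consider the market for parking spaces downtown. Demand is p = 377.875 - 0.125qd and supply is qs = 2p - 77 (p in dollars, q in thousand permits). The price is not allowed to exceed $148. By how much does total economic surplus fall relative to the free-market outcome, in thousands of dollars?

Rearranging demand gives qd = 3023 - 8p. Setting quantity demanded equal to quantity supplied, 3023 - 8p = 2p - 77, gives p* = 310 and q* = 543.
Because the ceiling (148) lies below the market-clearing price, it is binding.
At p = 148: qd = 3023 - 8·148 = 1839 and qs = 2·148 - 77 = 219.
Quantity traded falls to 219. At q = 219 the demand price is (3023 - 219)/8 = 350.5 and the supply price is (77 + 219)/2 = 148.
Deadweight loss = ½ · (350.5 - 148) · (543 - 219) = ½ · 202.5 · 324 = 32805.

32805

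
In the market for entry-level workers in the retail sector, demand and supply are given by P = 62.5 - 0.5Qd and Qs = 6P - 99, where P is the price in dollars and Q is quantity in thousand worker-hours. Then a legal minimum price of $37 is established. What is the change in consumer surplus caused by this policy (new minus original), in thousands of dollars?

Rearranging demand gives Qd = 125 - 2P. Setting quantity demanded equal to quantity supplied, 125 - 2P = 6P - 99, gives P* = 28 and Q* = 69.
Because the floor (37) lies above the market-clearing price, it is binding.
At P = 37: Qd = 125 - 2·37 = 51 and Qs = 6·37 - 99 = 123.
Consumer surplus without the control is ½ · (62.5 - 28) · 69 = 1190.25.
With the floor, consumers buy 51 units at 37, so CS = ½ · (62.5 - 37) · 51 = 650.25.
Change in consumer surplus = 650.25 - 1190.25 = -540.

-540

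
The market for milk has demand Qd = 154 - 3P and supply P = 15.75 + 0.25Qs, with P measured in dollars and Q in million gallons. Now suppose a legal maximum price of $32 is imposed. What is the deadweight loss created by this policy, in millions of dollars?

Rearranging supply gives Qs = 4P - 63. Without the control the market clears where 154 - 3P = 4P - 63, i.e. P* = 31 and Q* = 61.
Since 32 is above P* = 31, the ceiling does not bind and the free-market outcome prevails.
Since the control does not bind, no trades are prevented and deadweight loss is zero.

0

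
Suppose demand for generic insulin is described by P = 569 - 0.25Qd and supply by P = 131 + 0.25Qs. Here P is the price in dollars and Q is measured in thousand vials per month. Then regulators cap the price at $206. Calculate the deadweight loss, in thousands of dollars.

Rearranging demand gives Qd = 2276 - 4P; rearranging supply gives Qs = 4P - 524. Equilibrium: 2276 - 4P = 4P - 524, so 2800 = 8P and P* = 350, Q* = 876.
The ceiling of 206 is below the equilibrium price 350, so it binds.
At P = 206: Qd = 2276 - 4·206 = 1452 and Qs = 4·206 - 524 = 300.
Quantity traded falls to 300. At Q = 300 the demand price is (2276 - 300)/4 = 494 and the supply price is (524 + 300)/4 = 206.
Deadweight loss = ½ · (494 - 206) · (876 - 300) = ½ · 288 · 576 = 82944.

82944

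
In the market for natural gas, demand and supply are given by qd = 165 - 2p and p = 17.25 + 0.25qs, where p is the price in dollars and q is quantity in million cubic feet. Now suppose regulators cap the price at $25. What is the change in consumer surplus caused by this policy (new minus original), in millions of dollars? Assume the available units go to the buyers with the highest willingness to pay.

-350

Rearranging supply gives qs = 4p - 69. Setting quantity demanded equal to quantity supplied, 165 - 2p = 4p - 69, gives p* = 39 and q* = 87.
Because the ceiling (25) lies below the market-clearing price, it is binding.
At p = 25: qd = 165 - 2·25 = 115 and qs = 4·25 - 69 = 31.
Consumer surplus without the control is ½ · (82.5 - 39) · 87 = 1892.25.
With the ceiling, 31 units are sold at 25 (assume they go to the highest-value buyers). The demand price at q = 31 is 67, so CS = ½ · [(82.5 - 25) + (67 - 25)] · 31 = 1542.25.
Change in consumer surplus = 1542.25 - 1892.25 = -350.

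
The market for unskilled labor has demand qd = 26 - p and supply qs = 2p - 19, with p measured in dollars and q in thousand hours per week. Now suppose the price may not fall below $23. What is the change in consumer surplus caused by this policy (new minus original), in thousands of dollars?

Setting quantity demanded equal to quantity supplied, 26 - p = 2p - 19, gives p* = 15 and q* = 11.
Since 23 > 15, the floor is binding.
At p = 23: qd = 26 - 23 = 3 and qs = 2·23 - 19 = 27.
Consumer surplus without the control is ½ · (26 - 15) · 11 = 60.5.
With the floor, consumers buy 3 units at 23, so CS = ½ · (26 - 23) · 3 = 4.5.
Change in consumer surplus = 4.5 - 60.5 = -56.

-56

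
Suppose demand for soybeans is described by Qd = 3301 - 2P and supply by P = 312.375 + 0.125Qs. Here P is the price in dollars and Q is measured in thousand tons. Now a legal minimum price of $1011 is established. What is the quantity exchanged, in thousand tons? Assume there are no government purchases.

1279

Rearranging supply gives Qs = 8P - 2499. Without the control the market clears where 3301 - 2P = 8P - 2499, i.e. P* = 580 and Q* = 2141.
Since 1011 > 580, the floor is binding.
At P = 1011: Qd = 3301 - 2·1011 = 1279 and Qs = 8·1011 - 2499 = 5589.
The quantity actually transacted is the short side, demand: 1279.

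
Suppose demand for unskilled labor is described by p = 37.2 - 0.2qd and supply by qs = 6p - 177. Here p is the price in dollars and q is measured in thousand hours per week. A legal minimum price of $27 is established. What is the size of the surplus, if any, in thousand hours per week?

0

Rearranging demand gives qd = 186 - 5p. Without the control the market clears where 186 - 5p = 6p - 177, i.e. p* = 33 and q* = 21.
The floor of 27 is below the equilibrium price 33, so it is not binding; the market clears at p* = 33, q* = 21.
Since the control does not bind, there is no surplus.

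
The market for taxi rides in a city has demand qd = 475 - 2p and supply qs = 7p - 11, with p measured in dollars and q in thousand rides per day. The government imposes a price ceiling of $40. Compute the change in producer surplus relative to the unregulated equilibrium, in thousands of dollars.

Setting quantity demanded equal to quantity supplied, 475 - 2p = 7p - 11, gives p* = 54 and q* = 367.
Since 40 < 54, the ceiling is binding.
At p = 40: qd = 475 - 2·40 = 395 and qs = 7·40 - 11 = 269.
Producer surplus without the control is ½ · (54 - 11/7) · 367 = 134689/14.
With the ceiling, producers sell 269 units at 40, so PS = ½ · (40 - 11/7) · 269 = 72361/14.
Change in producer surplus = 72361/14 - 134689/14 = -4452.

-4452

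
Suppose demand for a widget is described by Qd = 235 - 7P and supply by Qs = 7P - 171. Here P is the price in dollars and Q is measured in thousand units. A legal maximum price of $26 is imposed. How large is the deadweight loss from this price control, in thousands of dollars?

63

Equilibrium: 235 - 7P = 7P - 171, so 406 = 14P and P* = 29, Q* = 32.
Because the ceiling (26) lies below the market-clearing price, it is binding.
At P = 26: Qd = 235 - 7·26 = 53 and Qs = 7·26 - 171 = 11.
Quantity traded falls to 11. At Q = 11 the demand price is (235 - 11)/7 = 32 and the supply price is (171 + 11)/7 = 26.
Deadweight loss = ½ · (32 - 26) · (32 - 11) = ½ · 6 · 21 = 63.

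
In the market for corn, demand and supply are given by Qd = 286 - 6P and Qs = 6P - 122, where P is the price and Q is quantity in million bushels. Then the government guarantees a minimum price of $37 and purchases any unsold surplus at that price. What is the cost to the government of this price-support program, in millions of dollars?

1332

Without the control the market clears where 286 - 6P = 6P - 122, i.e. P* = 34 and Q* = 82.
Since 37 > 34, the floor is binding.
At P = 37: Qd = 286 - 6·37 = 64 and Qs = 6·37 - 122 = 100.
Surplus = Qs - Qd = 36.
Government expenditure = surplus × support price = 36 × 37 = 1332.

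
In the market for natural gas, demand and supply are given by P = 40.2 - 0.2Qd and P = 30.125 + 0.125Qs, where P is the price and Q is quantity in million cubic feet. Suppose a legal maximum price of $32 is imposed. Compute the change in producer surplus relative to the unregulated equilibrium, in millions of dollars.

Rearranging demand gives Qd = 201 - 5P; rearranging supply gives Qs = 8P - 241. Setting quantity demanded equal to quantity supplied, 201 - 5P = 8P - 241, gives P* = 34 and Q* = 31.
Because the ceiling (32) lies below the market-clearing price, it is binding.
At P = 32: Qd = 201 - 5·32 = 41 and Qs = 8·32 - 241 = 15.
Producer surplus without the control is ½ · (34 - 30.125) · 31 = 60.0625.
With the ceiling, producers sell 15 units at 32, so PS = ½ · (32 - 30.125) · 15 = 14.0625.
Change in producer surplus = 14.0625 - 60.0625 = -46.

-46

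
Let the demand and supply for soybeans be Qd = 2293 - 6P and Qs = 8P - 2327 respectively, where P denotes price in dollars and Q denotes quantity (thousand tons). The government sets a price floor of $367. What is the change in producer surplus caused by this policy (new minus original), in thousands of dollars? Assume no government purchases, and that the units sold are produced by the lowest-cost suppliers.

Equilibrium: 2293 - 6P = 8P - 2327, so 4620 = 14P and P* = 330, Q* = 313.
Since 367 > 330, the floor is binding.
At P = 367: Qd = 2293 - 6·367 = 91 and Qs = 8·367 - 2327 = 609.
Producer surplus without the control is ½ · (330 - 290.875) · 313 = 6123.0625.
With the floor, 91 units are sold at 367. The supply price at Q = 91 is 302.25, so PS = ½ · [(367 - 290.875) + (367 - 302.25)] · 91 = 6409.8125.
Change in producer surplus = 6409.8125 - 6123.0625 = 286.75.

286.75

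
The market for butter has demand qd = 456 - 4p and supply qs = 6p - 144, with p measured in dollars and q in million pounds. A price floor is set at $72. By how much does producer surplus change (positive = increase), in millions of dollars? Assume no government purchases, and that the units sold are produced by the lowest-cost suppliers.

Setting quantity demanded equal to quantity supplied, 456 - 4p = 6p - 144, gives p* = 60 and q* = 216.
The floor of 72 is above the equilibrium price 60, so it binds.
At p = 72: qd = 456 - 4·72 = 168 and qs = 6·72 - 144 = 288.
Producer surplus without the control is ½ · (60 - 24) · 216 = 3888.
With the floor, 168 units are sold at 72. The supply price at q = 168 is 52, so PS = ½ · [(72 - 24) + (72 - 52)] · 168 = 5712.
Change in producer surplus = 5712 - 3888 = 1824.

1824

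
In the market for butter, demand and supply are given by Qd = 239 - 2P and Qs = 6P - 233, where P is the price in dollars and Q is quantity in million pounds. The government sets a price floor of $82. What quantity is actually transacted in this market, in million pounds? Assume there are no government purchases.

75

Setting quantity demanded equal to quantity supplied, 239 - 2P = 6P - 233, gives P* = 59 and Q* = 121.
The floor of 82 is above the equilibrium price 59, so it binds.
At P = 82: Qd = 239 - 2·82 = 75 and Qs = 6·82 - 233 = 259.
The quantity actually transacted is the short side, demand: 75.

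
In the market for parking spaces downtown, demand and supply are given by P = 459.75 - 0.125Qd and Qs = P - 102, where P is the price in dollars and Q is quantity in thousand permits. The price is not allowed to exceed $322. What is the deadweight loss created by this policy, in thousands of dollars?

Rearranging demand gives Qd = 3678 - 8P. Equilibrium: 3678 - 8P = P - 102, so 3780 = 9P and P* = 420, Q* = 318.
Since 322 < 420, the ceiling is binding.
At P = 322: Qd = 3678 - 8·322 = 1102 and Qs = 322 - 102 = 220.
Quantity traded falls to 220. At Q = 220 the demand price is (3678 - 220)/8 = 432.25 and the supply price is 102 + 220 = 322.
Deadweight loss = ½ · (432.25 - 322) · (318 - 220) = ½ · 110.25 · 98 = 5402.25.

5402.25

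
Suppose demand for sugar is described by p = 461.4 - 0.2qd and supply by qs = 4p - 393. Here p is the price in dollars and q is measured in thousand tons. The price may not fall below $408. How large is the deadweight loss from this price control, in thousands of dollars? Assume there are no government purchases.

65610

Rearranging demand gives qd = 2307 - 5p. In a free market, 2307 - 5p = 4p - 393 gives the equilibrium p* = 300, q* = 807.
Because the floor (408) lies above the market-clearing price, it is binding.
At p = 408: qd = 2307 - 5·408 = 267 and qs = 4·408 - 393 = 1239.
Quantity traded falls to 267. At q = 267 the demand price is (2307 - 267)/5 = 408 and the supply price is (393 + 267)/4 = 165.
Deadweight loss = ½ · (408 - 165) · (807 - 267) = ½ · 243 · 540 = 65610.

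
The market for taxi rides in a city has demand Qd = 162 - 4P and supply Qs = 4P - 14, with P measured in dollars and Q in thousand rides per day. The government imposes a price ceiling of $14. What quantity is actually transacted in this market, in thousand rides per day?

Without the control the market clears where 162 - 4P = 4P - 14, i.e. P* = 22 and Q* = 74.
The ceiling of 14 is below the equilibrium price 22, so it binds.
At P = 14: Qd = 162 - 4·14 = 106 and Qs = 4·14 - 14 = 42.
The quantity actually transacted is the short side, supply: 42.

42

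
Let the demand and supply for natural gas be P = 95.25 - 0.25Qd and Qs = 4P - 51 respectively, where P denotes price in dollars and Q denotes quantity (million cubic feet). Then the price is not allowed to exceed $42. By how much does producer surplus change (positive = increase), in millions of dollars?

Rearranging demand gives Qd = 381 - 4P. Without the control the market clears where 381 - 4P = 4P - 51, i.e. P* = 54 and Q* = 165.
The ceiling of 42 is below the equilibrium price 54, so it binds.
At P = 42: Qd = 381 - 4·42 = 213 and Qs = 4·42 - 51 = 117.
Producer surplus without the control is ½ · (54 - 12.75) · 165 = 3403.125.
With the ceiling, producers sell 117 units at 42, so PS = ½ · (42 - 12.75) · 117 = 1711.125.
Change in producer surplus = 1711.125 - 3403.125 = -1692.

-1692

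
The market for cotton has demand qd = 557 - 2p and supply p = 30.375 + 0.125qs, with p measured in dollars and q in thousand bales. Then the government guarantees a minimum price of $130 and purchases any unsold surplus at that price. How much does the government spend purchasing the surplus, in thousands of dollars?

65000

Rearranging supply gives qs = 8p - 243. Equilibrium: 557 - 2p = 8p - 243, so 800 = 10p and p* = 80, q* = 397.
The floor of 130 is above the equilibrium price 80, so it binds.
At p = 130: qd = 557 - 2·130 = 297 and qs = 8·130 - 243 = 797.
Surplus = qs - qd = 500.
Government expenditure = surplus × support price = 500 × 130 = 65000.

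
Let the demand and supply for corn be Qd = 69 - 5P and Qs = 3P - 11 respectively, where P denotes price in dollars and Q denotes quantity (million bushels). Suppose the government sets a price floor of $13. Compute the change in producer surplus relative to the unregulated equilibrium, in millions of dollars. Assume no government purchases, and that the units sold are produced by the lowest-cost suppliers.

Equilibrium: 69 - 5P = 3P - 11, so 80 = 8P and P* = 10, Q* = 19.
Since 13 > 10, the floor is binding.
At P = 13: Qd = 69 - 5·13 = 4 and Qs = 3·13 - 11 = 28.
Producer surplus without the control is ½ · (10 - 11/3) · 19 = 361/6.
With the floor, 4 units are sold at 13. The supply price at Q = 4 is 5, so PS = ½ · [(13 - 11/3) + (13 - 5)] · 4 = 104/3.
Change in producer surplus = 104/3 - 361/6 = -25.5.

-25.5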